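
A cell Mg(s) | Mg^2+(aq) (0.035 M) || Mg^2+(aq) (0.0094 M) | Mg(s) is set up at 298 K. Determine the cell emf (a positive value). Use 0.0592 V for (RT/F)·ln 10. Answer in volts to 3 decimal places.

For a concentration cell E°cell = 0, since both electrodes use the same couple.
The compartment with the higher Mg^2+(aq) concentration (0.035 M) acts as the cathode; ions are reduced there and produced at the dilute (0.0094 M) anode.
With n = 2, Ecell = −(0.0592/2)·log([dilute]/[conc]) = −(0.0592/2)·log(0.0094/0.035) = +0.017 V.

0.017 V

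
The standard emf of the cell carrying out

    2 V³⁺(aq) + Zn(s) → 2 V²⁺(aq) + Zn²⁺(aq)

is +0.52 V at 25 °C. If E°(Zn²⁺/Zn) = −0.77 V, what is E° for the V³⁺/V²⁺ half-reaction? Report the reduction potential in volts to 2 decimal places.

In the reaction as written the V³⁺/V²⁺ couple is reduced (cathode) and Zn²⁺/Zn is oxidized (anode), so E°cell = E°(V³⁺/V²⁺) − E°(Zn²⁺/Zn).
E°(V³⁺/V²⁺) = E°cell + E°(anode) = +0.52 + (−0.77) = −0.25 V.

−0.25 V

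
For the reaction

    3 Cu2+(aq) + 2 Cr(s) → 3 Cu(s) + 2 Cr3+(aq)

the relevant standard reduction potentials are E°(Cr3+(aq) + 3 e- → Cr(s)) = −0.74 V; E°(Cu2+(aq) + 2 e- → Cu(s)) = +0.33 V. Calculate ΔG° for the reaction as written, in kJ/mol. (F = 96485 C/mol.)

−619 kJ/mol

In the reaction as written Cu2+(aq) is reduced, so the Cu²⁺/Cu couple is the cathode and Cr³⁺/Cr is the anode.
E°cell = +0.33 − (−0.74) = +1.07 V; balancing electrons gives n = 6.
ΔG° = −nFE°cell = −(6)(96485)(+1.07) J/mol = −619 kJ/mol.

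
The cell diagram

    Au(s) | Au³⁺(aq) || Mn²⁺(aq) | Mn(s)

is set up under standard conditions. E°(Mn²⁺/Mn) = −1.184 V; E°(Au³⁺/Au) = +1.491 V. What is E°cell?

−2.675 V

By convention the left-hand electrode in cell notation is the anode (oxidation) and the right-hand electrode is the cathode (reduction).
E°cell = E°(right) − E°(left) = −1.184 − (+1.491) = −2.675 V.
The negative sign shows that, as written, the cell would require an external voltage to drive the reaction.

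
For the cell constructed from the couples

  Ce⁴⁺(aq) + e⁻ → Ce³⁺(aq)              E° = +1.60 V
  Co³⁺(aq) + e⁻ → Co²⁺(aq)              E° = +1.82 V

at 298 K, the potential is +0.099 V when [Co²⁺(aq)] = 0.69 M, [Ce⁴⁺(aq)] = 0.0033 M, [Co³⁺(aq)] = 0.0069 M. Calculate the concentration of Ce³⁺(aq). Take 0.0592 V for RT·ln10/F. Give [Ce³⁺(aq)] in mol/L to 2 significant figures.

0.0030 M

Co³⁺/Co²⁺ is the cathode (higher E°); E°cell = +1.82 − (+1.60) = +0.22 V with n = 1.
Rearranging E = E° − (0.0592/n)·log Q gives log Q = 1(+0.22 − (+0.099))/0.0592 = 2.044.
Balancing electrons gives Co³⁺(aq) + Ce³⁺(aq) → Co²⁺(aq) + Ce⁴⁺(aq); thus Q = ([Co²⁺(aq)]·[Ce⁴⁺(aq)]) / ([Co³⁺(aq)]·[Ce³⁺(aq)]).
Solving for the unknown gives log [Ce³⁺(aq)] = −2.525, so [Ce³⁺(aq)] ≈ 0.0030 M.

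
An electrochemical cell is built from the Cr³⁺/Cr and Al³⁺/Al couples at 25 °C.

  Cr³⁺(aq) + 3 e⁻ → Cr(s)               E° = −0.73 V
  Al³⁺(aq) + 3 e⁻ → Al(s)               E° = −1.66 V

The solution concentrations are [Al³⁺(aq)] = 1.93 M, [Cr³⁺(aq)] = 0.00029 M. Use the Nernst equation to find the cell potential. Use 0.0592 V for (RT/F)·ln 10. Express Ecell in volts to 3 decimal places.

Since E°(Cr³⁺/Cr) > E°(Al³⁺/Al), Cr³⁺/Cr serves as the cathode.
The standard potential is −0.73 − (−1.66) = +0.93 V and the balanced reaction transfers n = 3 electrons.
Balancing gives Cr³⁺(aq) + Al(s) → Cr(s) + Al³⁺(aq); hence Q = [Al³⁺(aq)] / [Cr³⁺(aq)] = 6.66×10^3 (log Q = 3.823).
Applying E = E° − (RT ln10/nF)·log Q gives +0.93 − (0.0592/3)(3.823) = +0.855 V.

+0.855 V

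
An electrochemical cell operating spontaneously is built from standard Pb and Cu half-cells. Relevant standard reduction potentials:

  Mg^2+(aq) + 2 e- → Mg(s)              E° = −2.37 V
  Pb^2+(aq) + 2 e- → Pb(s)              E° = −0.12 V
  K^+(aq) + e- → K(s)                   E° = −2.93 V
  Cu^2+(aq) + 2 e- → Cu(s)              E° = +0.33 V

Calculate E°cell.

The Cu²⁺/Cu couple has the higher E°, so Cu ion is reduced (cathode) and Pb is oxidized (anode).
E°cell = E°(cathode) − E°(anode) = +0.33 − (−0.12) = +0.45 V.

+0.45 V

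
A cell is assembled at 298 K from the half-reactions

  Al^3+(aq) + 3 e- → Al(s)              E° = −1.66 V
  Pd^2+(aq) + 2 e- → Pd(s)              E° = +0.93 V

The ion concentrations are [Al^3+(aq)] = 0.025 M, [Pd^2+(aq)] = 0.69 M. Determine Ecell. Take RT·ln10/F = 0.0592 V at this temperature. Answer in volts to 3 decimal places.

Pd²⁺/Pd is reduced (cathode, E° = +0.93 V) and Al³⁺/Al is oxidized (anode).
E°cell = E°cat − E°an = +0.93 − (−1.66) = +2.59 V; n = 6.
The balanced reaction is 3 Pd^2+(aq) + 2 Al(s) → 3 Pd(s) + 2 Al^3+(aq), so Q = [Al^3+(aq)]^2 / [Pd^2+(aq)]^3 = 0.0019 and log Q = −2.721.
E = E° − (0.0592/n)·log Q = +2.59 − (0.0592/6)(−2.721) = +2.617 V.

+2.617 V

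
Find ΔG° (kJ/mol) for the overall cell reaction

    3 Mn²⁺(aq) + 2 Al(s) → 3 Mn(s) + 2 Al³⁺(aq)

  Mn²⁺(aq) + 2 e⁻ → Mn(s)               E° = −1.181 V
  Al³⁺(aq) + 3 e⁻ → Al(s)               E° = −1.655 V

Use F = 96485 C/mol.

In the reaction as written Mn²⁺(aq) is reduced, so the Mn²⁺/Mn couple is the cathode and Al³⁺/Al is the anode.
E°cell = −1.181 − (−1.655) = +0.474 V; balancing electrons gives n = 6.
ΔG° = −nFE°cell = −(6)(96485)(+0.474) J/mol = −274 kJ/mol.

−274 kJ/mol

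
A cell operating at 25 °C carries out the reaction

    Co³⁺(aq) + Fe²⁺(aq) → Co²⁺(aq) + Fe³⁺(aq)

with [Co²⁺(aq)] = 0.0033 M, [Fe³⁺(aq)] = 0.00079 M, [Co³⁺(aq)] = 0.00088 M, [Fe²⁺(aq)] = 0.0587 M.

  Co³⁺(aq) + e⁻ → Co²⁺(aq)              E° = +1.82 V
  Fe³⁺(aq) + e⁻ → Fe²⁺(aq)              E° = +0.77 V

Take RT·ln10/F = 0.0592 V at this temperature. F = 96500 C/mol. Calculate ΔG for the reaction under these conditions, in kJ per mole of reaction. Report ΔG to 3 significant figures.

The standard cell potential is +1.82 − (+0.77) = +1.05 V, with n = 1 electron in the balanced equation.
Here Q = ([Co²⁺(aq)]·[Fe³⁺(aq)]) / ([Co³⁺(aq)]·[Fe²⁺(aq)]) = 0.0505 (log Q = −1.297), giving E = +1.05 − (0.0592/1)·(−1.297) = +1.1268 V.
Then ΔG = −nFE = −1 × 96500 × +1.1268 J/mol = −109 kJ/mol.

−109 kJ/mol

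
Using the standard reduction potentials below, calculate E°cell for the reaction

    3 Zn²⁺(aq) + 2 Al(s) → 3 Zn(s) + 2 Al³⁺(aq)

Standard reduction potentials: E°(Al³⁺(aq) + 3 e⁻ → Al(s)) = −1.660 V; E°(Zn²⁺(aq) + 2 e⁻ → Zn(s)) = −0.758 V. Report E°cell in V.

In the reaction as written, Zn²⁺(aq) is reduced (cathode) and Al³⁺(aq) is produced by oxidation at the anode.
E°cell = E°(cathode) − E°(anode) = −0.758 − (−1.660) = +0.902 V.
The positive value indicates the reaction is spontaneous as written.

+0.902 V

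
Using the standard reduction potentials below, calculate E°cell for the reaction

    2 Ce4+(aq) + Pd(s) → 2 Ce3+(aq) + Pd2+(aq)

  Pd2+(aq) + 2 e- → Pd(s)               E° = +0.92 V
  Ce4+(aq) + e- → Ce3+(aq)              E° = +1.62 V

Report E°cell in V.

+0.70 V

In the reaction as written, Ce4+(aq) is reduced (cathode) and Pd2+(aq) is produced by oxidation at the anode.
E°cell = E°(cathode) − E°(anode) = +1.62 − (+0.92) = +0.70 V.
The positive value indicates the reaction is spontaneous as written.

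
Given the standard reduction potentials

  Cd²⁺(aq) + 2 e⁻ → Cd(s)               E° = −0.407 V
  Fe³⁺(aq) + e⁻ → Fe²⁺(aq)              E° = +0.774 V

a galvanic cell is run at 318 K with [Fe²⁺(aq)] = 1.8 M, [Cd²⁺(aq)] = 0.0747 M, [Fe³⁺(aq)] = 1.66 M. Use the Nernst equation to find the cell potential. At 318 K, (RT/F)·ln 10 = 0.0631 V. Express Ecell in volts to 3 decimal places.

Since E°(Fe³⁺/Fe²⁺) > E°(Cd²⁺/Cd), Fe³⁺/Fe²⁺ serves as the cathode.
The standard potential is +0.774 − (−0.407) = +1.181 V and the balanced reaction transfers n = 2 electrons.
Balancing gives 2 Fe³⁺(aq) + Cd(s) → 2 Fe²⁺(aq) + Cd²⁺(aq); hence Q = ([Fe²⁺(aq)]^2·[Cd²⁺(aq)]) / [Fe³⁺(aq)]^2 = 0.0878 (log Q = −1.056).
E = E° − (0.0631/n)·log Q = +1.181 − (0.0631/2)(−1.056) = +1.214 V.

+1.214 V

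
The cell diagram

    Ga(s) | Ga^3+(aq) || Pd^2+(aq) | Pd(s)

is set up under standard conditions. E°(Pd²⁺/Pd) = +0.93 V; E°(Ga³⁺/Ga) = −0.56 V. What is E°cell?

+1.49 V

By convention the left-hand electrode in cell notation is the anode (oxidation) and the right-hand electrode is the cathode (reduction).
E°cell = E°(right) − E°(left) = +0.93 − (−0.56) = +1.49 V.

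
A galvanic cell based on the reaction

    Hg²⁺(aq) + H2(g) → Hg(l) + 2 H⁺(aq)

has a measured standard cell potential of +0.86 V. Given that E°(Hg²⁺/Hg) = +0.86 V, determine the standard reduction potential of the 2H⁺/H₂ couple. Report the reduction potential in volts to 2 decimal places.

In the reaction as written the Hg²⁺/Hg couple is reduced (cathode) and 2H⁺/H₂ is oxidized (anode), so E°cell = E°(Hg²⁺/Hg) − E°(2H⁺/H₂).
E°(2H⁺/H₂) = E°(cathode) − E°cell = +0.86 − (+0.86) = +0.00 V.

+0.00 V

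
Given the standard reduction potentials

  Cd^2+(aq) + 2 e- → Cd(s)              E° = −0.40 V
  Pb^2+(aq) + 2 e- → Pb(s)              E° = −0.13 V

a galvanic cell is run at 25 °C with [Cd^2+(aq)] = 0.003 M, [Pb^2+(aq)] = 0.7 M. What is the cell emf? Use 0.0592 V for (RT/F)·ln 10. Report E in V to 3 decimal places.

+0.340 V

The Pb²⁺/Pb couple has the more positive E°, so it is the cathode; Cd²⁺/Cd is the anode.
E°cell = E°cat − E°an = −0.13 − (−0.40) = +0.27 V; n = 2.
Balancing gives Pb^2+(aq) + Cd(s) → Pb(s) + Cd^2+(aq); hence Q = [Cd^2+(aq)] / [Pb^2+(aq)] = 0.00429 (log Q = −2.368).
E = E° − (0.0592/n)·log Q = +0.27 − (0.0592/2)(−2.368) = +0.340 V.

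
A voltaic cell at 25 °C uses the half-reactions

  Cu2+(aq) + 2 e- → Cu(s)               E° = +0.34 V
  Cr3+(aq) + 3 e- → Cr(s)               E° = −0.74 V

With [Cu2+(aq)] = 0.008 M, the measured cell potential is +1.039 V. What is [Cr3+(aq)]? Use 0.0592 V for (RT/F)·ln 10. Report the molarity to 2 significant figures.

The Cu²⁺/Cu couple has the larger reduction potential, so it is the cathode: E°cell = +0.34 − (−0.74) = +1.08 V and n = 6.
From the Nernst equation, log Q = n(E° − E)/0.0592 = 6·(+1.08 − (+1.039))/0.0592 = 4.155.
The balanced reaction is 3 Cu2+(aq) + 2 Cr(s) → 3 Cu(s) + 2 Cr3+(aq), so Q = [Cr3+(aq)]^2 / [Cu2+(aq)]^3.
Solving for the unknown gives log [Cr3+(aq)] = −1.068, so [Cr3+(aq)] ≈ 0.086 M.

0.086 M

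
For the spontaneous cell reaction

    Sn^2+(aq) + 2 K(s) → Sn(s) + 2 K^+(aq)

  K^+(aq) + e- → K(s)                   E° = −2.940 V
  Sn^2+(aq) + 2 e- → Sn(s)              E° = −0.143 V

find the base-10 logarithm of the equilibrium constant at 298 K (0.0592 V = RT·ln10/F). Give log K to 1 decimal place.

The Sn²⁺/Sn couple is reduced (cathode); E°cell = −0.143 − (−2.940) = +2.797 V with n = 2.
At equilibrium E = 0, so log K = nE°cell / 0.0592 = (2)(+2.797) / 0.0592 = 94.5.

log K = 94.5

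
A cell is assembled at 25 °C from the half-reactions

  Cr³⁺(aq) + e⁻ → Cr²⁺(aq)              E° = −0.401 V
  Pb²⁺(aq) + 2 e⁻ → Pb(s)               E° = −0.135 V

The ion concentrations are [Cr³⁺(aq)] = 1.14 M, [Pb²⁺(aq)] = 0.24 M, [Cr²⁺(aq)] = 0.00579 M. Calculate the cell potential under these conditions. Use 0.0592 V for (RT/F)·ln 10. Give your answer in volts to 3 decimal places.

+0.112 V

Since E°(Pb²⁺/Pb) > E°(Cr³⁺/Cr²⁺), Pb²⁺/Pb serves as the cathode.
E°cell = E°cat − E°an = −0.135 − (−0.401) = +0.266 V; n = 2.
Balancing gives Pb²⁺(aq) + 2 Cr²⁺(aq) → Pb(s) + 2 Cr³⁺(aq); hence Q = [Cr³⁺(aq)]^2 / ([Pb²⁺(aq)]·[Cr²⁺(aq)]^2) = 1.62×10^5 (log Q = 5.208).
E = E° − (0.0592/n)·log Q = +0.266 − (0.0592/2)(5.208) = +0.112 V.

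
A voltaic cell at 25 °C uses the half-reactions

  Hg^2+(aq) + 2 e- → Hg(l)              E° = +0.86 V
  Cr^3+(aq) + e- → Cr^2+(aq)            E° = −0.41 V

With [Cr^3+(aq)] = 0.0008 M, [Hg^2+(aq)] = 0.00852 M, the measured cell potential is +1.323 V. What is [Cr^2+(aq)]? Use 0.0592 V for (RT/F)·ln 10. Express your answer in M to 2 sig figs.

0.068 M

The Hg²⁺/Hg couple has the larger reduction potential, so it is the cathode: E°cell = +0.86 − (−0.41) = +1.27 V and n = 2.
Since E = E° − (0.0592/n)·log Q, log Q = n(E° − E)/0.0592 = −1.791.
Balancing electrons gives Hg^2+(aq) + 2 Cr^2+(aq) → Hg(l) + 2 Cr^3+(aq); thus Q = [Cr^3+(aq)]^2 / ([Hg^2+(aq)]·[Cr^2+(aq)]^2).
Substituting the known concentrations and solving, log [Cr^2+(aq)] = −1.167 and [Cr^2+(aq)] = 0.068 M.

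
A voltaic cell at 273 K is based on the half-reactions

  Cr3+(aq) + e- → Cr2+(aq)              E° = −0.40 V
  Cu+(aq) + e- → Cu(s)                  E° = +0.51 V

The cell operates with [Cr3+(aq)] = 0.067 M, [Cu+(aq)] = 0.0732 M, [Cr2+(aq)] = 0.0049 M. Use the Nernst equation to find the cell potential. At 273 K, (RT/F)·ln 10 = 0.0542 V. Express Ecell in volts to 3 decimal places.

+0.787 V

The Cu⁺/Cu couple has the more positive E°, so it is the cathode; Cr³⁺/Cr²⁺ is the anode.
E°cell = E°cat − E°an = +0.51 − (−0.40) = +0.91 V; n = 1.
The balanced reaction is Cu+(aq) + Cr2+(aq) → Cu(s) + Cr3+(aq), so Q = [Cr3+(aq)] / ([Cu+(aq)]·[Cr2+(aq)]) = 187 and log Q = 2.271.
By the Nernst equation, E = +0.91 − (0.0542/1)·(2.271) = +0.787 V.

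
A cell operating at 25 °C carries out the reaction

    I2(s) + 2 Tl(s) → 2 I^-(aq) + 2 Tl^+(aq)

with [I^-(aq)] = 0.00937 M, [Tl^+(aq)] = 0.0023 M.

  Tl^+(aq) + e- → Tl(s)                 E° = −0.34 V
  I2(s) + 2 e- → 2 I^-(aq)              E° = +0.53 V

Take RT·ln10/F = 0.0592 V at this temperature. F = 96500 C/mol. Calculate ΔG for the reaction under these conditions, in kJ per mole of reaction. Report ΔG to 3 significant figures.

With I₂/I⁻ reduced at the cathode, E°cell = +0.53 − (−0.34) = +0.87 V and n = 2.
Q = [I^-(aq)]^2·[Tl^+(aq)]^2 = 4.64×10^−10, so log Q = −9.333 and E = +0.87 − (0.0592/2)(−9.333) = +1.1463 V.
Then ΔG = −nFE = −2 × 96500 × +1.1463 J/mol = −221 kJ/mol.

−221 kJ/mol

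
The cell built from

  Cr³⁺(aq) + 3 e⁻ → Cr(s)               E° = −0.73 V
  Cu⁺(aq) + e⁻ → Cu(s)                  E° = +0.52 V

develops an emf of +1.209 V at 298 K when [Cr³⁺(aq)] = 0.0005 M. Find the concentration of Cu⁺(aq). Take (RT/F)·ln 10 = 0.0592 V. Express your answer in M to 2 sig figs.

Cu⁺/Cu is the cathode (higher E°); E°cell = +0.52 − (−0.73) = +1.25 V with n = 3.
From the Nernst equation, log Q = n(E° − E)/0.0592 = 3·(+1.25 − (+1.209))/0.0592 = 2.078.
For 3 Cu⁺(aq) + Cr(s) → 3 Cu(s) + Cr³⁺(aq), the reaction quotient is Q = [Cr³⁺(aq)] / [Cu⁺(aq)]^3.
Isolating [Cu⁺(aq)] in Q = 10^{2.078} yields log [Cu⁺(aq)] = −1.793, i.e. 0.016 M.

0.016 M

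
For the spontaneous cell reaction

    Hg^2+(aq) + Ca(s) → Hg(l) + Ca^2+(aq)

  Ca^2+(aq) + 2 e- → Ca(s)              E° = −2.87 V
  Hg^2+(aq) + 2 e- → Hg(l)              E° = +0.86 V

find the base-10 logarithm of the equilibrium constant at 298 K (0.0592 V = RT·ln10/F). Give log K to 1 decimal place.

log K = 126.0

The Hg²⁺/Hg couple is reduced (cathode); E°cell = +0.86 − (−2.87) = +3.73 V with n = 2.
At equilibrium E = 0, so log K = nE°cell / 0.0592 = (2)(+3.73) / 0.0592 = 126.0.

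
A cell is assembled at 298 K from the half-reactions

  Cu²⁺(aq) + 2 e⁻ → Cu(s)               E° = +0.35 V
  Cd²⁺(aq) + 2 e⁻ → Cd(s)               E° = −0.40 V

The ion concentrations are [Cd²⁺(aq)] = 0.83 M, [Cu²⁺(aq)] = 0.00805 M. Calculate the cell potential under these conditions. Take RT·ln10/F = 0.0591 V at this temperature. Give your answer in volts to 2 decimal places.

The Cu²⁺/Cu couple has the more positive E°, so it is the cathode; Cd²⁺/Cd is the anode.
E°cell = +0.35 − (−0.40) = +0.75 V, with n = 2 electrons transferred.
The balanced reaction is Cu²⁺(aq) + Cd(s) → Cu(s) + Cd²⁺(aq), so Q = [Cd²⁺(aq)] / [Cu²⁺(aq)] = 103 and log Q = 2.013.
Applying E = E° − (RT ln10/nF)·log Q gives +0.75 − (0.0591/2)(2.013) = +0.69 V.

+0.69 V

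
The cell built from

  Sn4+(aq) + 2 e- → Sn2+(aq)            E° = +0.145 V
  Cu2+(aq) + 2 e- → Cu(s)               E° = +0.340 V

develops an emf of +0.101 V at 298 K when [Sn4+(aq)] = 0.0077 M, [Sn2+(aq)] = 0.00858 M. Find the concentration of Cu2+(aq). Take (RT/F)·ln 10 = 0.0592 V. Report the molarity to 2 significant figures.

0.00060 M

Cu²⁺/Cu is the cathode (higher E°); E°cell = +0.340 − (+0.145) = +0.195 V with n = 2.
Since E = E° − (0.0592/n)·log Q, log Q = n(E° − E)/0.0592 = 3.176.
The balanced reaction is Cu2+(aq) + Sn2+(aq) → Cu(s) + Sn4+(aq), so Q = [Sn4+(aq)] / ([Cu2+(aq)]·[Sn2+(aq)]).
Solving for the unknown gives log [Cu2+(aq)] = −3.223, so [Cu2+(aq)] ≈ 0.00060 M.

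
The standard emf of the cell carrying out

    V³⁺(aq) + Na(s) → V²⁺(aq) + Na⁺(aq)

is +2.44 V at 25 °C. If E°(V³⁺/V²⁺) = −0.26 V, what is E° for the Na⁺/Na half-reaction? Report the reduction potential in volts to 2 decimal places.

In the reaction as written the V³⁺/V²⁺ couple is reduced (cathode) and Na⁺/Na is oxidized (anode), so E°cell = E°(V³⁺/V²⁺) − E°(Na⁺/Na).
E°(Na⁺/Na) = E°(cathode) − E°cell = −0.26 − (+2.44) = −2.70 V.

−2.70 V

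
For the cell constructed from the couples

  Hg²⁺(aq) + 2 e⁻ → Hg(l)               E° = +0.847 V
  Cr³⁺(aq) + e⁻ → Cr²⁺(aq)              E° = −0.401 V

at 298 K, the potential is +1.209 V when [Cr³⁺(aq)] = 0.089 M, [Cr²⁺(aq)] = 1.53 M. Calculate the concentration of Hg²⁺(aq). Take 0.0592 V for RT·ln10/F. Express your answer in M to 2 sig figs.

Hg²⁺/Hg is the cathode (higher E°); E°cell = +0.847 − (−0.401) = +1.248 V with n = 2.
From the Nernst equation, log Q = n(E° − E)/0.0592 = 2·(+1.248 − (+1.209))/0.0592 = 1.318.
For Hg²⁺(aq) + 2 Cr²⁺(aq) → Hg(l) + 2 Cr³⁺(aq), the reaction quotient is Q = [Cr³⁺(aq)]^2 / ([Hg²⁺(aq)]·[Cr²⁺(aq)]^2).
Solving for the unknown gives log [Hg²⁺(aq)] = −3.789, so [Hg²⁺(aq)] ≈ 0.00016 M.

0.00016 M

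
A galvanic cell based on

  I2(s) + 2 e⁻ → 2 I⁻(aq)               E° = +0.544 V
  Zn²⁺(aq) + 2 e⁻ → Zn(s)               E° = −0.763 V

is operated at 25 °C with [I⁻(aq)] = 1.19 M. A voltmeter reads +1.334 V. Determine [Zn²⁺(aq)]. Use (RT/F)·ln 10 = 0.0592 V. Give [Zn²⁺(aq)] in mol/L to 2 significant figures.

0.086 M

With I₂/I⁻ at the cathode and Zn²⁺/Zn at the anode, E°cell = +0.544 − (−0.763) = +1.307 V (n = 2).
From the Nernst equation, log Q = n(E° − E)/0.0592 = 2·(+1.307 − (+1.334))/0.0592 = −0.912.
The balanced reaction is I2(s) + Zn(s) → 2 I⁻(aq) + Zn²⁺(aq), so Q = [I⁻(aq)]^2·[Zn²⁺(aq)].
Solving for the unknown gives log [Zn²⁺(aq)] = −1.063, so [Zn²⁺(aq)] ≈ 0.086 M.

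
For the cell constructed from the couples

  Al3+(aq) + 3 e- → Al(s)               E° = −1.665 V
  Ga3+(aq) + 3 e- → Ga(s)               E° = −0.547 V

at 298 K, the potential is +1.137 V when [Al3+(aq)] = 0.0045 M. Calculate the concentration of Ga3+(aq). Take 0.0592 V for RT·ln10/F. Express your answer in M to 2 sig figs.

The Ga³⁺/Ga couple has the larger reduction potential, so it is the cathode: E°cell = −0.547 − (−1.665) = +1.118 V and n = 3.
Rearranging E = E° − (0.0592/n)·log Q gives log Q = 3(+1.118 − (+1.137))/0.0592 = −0.963.
The balanced reaction is Ga3+(aq) + Al(s) → Ga(s) + Al3+(aq), so Q = [Al3+(aq)] / [Ga3+(aq)].
Isolating [Ga3+(aq)] in Q = 10^{−0.963} yields log [Ga3+(aq)] = −1.384, i.e. 0.041 M.

0.041 M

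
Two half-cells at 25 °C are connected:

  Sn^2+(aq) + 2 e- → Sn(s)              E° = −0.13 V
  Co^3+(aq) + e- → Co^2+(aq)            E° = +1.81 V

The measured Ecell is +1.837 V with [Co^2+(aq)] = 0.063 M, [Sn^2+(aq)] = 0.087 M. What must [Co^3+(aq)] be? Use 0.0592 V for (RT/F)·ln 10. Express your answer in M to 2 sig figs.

0.00034 M

The Co³⁺/Co²⁺ couple has the larger reduction potential, so it is the cathode: E°cell = +1.81 − (−0.13) = +1.94 V and n = 2.
From the Nernst equation, log Q = n(E° − E)/0.0592 = 2·(+1.94 − (+1.837))/0.0592 = 3.480.
For 2 Co^3+(aq) + Sn(s) → 2 Co^2+(aq) + Sn^2+(aq), the reaction quotient is Q = ([Co^2+(aq)]^2·[Sn^2+(aq)]) / [Co^3+(aq)]^2.
Solving for the unknown gives log [Co^3+(aq)] = −3.471, so [Co^3+(aq)] ≈ 0.00034 M.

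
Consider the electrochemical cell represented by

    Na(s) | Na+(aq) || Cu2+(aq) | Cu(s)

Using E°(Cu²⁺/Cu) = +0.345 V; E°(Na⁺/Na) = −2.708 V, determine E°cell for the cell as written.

+3.053 V

By convention the left-hand electrode in cell notation is the anode (oxidation) and the right-hand electrode is the cathode (reduction).
E°cell = E°(right) − E°(left) = +0.345 − (−2.708) = +3.053 V.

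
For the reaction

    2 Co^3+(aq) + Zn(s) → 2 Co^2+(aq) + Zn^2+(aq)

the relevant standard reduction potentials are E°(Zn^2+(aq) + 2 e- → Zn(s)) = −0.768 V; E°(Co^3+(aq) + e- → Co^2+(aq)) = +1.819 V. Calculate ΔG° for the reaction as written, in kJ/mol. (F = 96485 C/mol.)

In the reaction as written Co^3+(aq) is reduced, so the Co³⁺/Co²⁺ couple is the cathode and Zn²⁺/Zn is the anode.
E°cell = +1.819 − (−0.768) = +2.587 V; balancing electrons gives n = 2.
ΔG° = −nFE°cell = −(2)(96485)(+2.587) J/mol = −499 kJ/mol.

−499 kJ/mol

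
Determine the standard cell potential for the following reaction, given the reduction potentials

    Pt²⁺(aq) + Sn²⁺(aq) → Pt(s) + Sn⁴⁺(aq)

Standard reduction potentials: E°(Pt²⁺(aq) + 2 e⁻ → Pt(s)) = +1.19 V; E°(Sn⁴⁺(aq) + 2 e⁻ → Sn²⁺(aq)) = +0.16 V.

Pt²⁺(aq) gains electrons, so the Pt²⁺/Pt couple is the cathode; the Sn⁴⁺/Sn²⁺ couple is the anode.
E°cell = E°(cathode) − E°(anode) = +1.19 − (+0.16) = +1.03 V.

+1.03 V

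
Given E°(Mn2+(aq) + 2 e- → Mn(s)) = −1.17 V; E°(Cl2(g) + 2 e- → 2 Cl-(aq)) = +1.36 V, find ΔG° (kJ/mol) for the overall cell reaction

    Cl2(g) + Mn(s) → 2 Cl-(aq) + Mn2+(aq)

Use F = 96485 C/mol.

In the reaction as written Cl2(g) is reduced, so the Cl₂/Cl⁻ couple is the cathode and Mn²⁺/Mn is the anode.
E°cell = +1.36 − (−1.17) = +2.53 V; balancing electrons gives n = 2.
ΔG° = −nFE°cell = −(2)(96485)(+2.53) J/mol = −488 kJ/mol.

−488 kJ/mol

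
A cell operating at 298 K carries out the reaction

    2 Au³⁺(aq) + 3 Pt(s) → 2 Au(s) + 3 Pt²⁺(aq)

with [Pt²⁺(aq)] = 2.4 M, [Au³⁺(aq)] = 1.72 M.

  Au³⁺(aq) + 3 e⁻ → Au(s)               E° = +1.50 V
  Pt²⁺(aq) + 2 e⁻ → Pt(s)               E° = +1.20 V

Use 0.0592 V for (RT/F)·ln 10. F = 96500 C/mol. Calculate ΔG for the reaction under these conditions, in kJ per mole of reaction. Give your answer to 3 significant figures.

The standard cell potential is +1.50 − (+1.20) = +0.30 V, with n = 6 electrons in the balanced equation.
Q = [Pt²⁺(aq)]^3 / [Au³⁺(aq)]^2 = 4.67, so log Q = 0.670 and E = +0.30 − (0.0592/6)(0.670) = +0.2934 V.
Finally ΔG = −nFE = −(6)(96500 C/mol)(+0.2934 V) = −170 kJ/mol.

−170 kJ/mol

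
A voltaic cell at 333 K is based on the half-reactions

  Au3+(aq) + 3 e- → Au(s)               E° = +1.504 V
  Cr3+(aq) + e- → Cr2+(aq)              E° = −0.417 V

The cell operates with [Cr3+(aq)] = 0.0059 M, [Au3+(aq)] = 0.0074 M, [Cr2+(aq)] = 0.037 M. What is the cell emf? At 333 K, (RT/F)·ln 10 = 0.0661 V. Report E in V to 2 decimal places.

The Au³⁺/Au couple has the more positive E°, so it is the cathode; Cr³⁺/Cr²⁺ is the anode.
E°cell = +1.504 − (−0.417) = +1.921 V, with n = 3 electrons transferred.
The balanced reaction is Au3+(aq) + 3 Cr2+(aq) → Au(s) + 3 Cr3+(aq), so Q = [Cr3+(aq)]^3 / ([Au3+(aq)]·[Cr2+(aq)]^3) = 0.548 and log Q = −0.261.
E = E° − (0.0661/n)·log Q = +1.921 − (0.0661/3)(−0.261) = +1.93 V.

+1.93 V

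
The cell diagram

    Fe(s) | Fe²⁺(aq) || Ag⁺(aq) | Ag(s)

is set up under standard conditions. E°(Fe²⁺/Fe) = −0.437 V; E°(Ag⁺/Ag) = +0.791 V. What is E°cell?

By convention the left-hand electrode in cell notation is the anode (oxidation) and the right-hand electrode is the cathode (reduction).
E°cell = E°(right) − E°(left) = +0.791 − (−0.437) = +1.228 V.

+1.228 V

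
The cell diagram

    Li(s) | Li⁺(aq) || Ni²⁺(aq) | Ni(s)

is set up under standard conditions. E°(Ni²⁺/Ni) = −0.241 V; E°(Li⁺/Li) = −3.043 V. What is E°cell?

By convention the left-hand electrode in cell notation is the anode (oxidation) and the right-hand electrode is the cathode (reduction).
E°cell = E°(right) − E°(left) = −0.241 − (−3.043) = +2.802 V.

+2.802 V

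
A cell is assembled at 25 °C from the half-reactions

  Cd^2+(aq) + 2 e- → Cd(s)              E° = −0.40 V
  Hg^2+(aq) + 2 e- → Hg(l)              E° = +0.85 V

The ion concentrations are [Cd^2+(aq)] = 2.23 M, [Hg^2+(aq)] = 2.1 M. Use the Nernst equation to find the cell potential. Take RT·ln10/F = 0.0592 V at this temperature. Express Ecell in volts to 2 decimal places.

Hg²⁺/Hg is reduced (cathode, E° = +0.85 V) and Cd²⁺/Cd is oxidized (anode).
The standard potential is +0.85 − (−0.40) = +1.25 V and the balanced reaction transfers n = 2 electrons.
Balancing gives Hg^2+(aq) + Cd(s) → Hg(l) + Cd^2+(aq); hence Q = [Cd^2+(aq)] / [Hg^2+(aq)] = 1.06 (log Q = 0.026).
Applying E = E° − (RT ln10/nF)·log Q gives +1.25 − (0.0592/2)(0.026) = +1.25 V.

+1.25 V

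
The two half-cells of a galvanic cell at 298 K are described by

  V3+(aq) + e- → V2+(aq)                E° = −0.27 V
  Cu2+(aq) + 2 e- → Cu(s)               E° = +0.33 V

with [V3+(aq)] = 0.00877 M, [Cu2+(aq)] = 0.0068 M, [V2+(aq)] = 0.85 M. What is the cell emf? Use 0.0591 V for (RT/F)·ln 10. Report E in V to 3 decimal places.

Cu²⁺/Cu is reduced (cathode, E° = +0.33 V) and V³⁺/V²⁺ is oxidized (anode).
The standard potential is +0.33 − (−0.27) = +0.60 V and the balanced reaction transfers n = 2 electrons.
The balanced reaction is Cu2+(aq) + 2 V2+(aq) → Cu(s) + 2 V3+(aq), so Q = [V3+(aq)]^2 / ([Cu2+(aq)]·[V2+(aq)]^2) = 0.0157 and log Q = −1.805.
Applying E = E° − (RT ln10/nF)·log Q gives +0.60 − (0.0591/2)(−1.805) = +0.653 V.

+0.653 V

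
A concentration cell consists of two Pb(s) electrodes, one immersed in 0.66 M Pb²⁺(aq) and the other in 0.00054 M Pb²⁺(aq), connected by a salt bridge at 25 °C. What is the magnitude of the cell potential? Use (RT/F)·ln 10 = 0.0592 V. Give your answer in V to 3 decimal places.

For a concentration cell E°cell = 0, since both electrodes use the same couple.
The compartment with the higher Pb²⁺(aq) concentration (0.66 M) acts as the cathode; ions are reduced there and produced at the dilute (0.00054 M) anode.
With n = 2, Ecell = −(0.0592/2)·log([dilute]/[conc]) = −(0.0592/2)·log(0.00054/0.66) = +0.091 V.

0.091 V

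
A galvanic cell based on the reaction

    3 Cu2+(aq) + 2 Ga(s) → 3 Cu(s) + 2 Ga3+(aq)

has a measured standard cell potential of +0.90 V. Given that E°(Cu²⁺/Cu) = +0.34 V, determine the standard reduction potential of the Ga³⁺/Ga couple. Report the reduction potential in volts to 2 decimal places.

−0.56 V

In the reaction as written the Cu²⁺/Cu couple is reduced (cathode) and Ga³⁺/Ga is oxidized (anode), so E°cell = E°(Cu²⁺/Cu) − E°(Ga³⁺/Ga).
E°(Ga³⁺/Ga) = E°(cathode) − E°cell = +0.34 − (+0.90) = −0.56 V.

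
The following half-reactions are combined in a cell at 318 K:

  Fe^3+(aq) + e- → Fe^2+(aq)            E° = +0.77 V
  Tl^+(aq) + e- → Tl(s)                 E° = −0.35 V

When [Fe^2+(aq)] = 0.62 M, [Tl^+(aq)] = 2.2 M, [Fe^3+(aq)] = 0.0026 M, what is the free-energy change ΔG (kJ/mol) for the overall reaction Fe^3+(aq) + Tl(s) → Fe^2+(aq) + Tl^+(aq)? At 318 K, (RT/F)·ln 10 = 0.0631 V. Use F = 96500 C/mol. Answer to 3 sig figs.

The standard cell potential is +0.77 − (−0.35) = +1.12 V, with n = 1 electron in the balanced equation.
Here Q = ([Fe^2+(aq)]·[Tl^+(aq)]) / [Fe^3+(aq)] = 525 (log Q = 2.720), giving E = +1.12 − (0.0631/1)·(2.720) = +0.9484 V.
ΔG = −nFE = −(1)(96500)(+0.9484) J/mol = −91.5 kJ/mol.

−91.5 kJ/mol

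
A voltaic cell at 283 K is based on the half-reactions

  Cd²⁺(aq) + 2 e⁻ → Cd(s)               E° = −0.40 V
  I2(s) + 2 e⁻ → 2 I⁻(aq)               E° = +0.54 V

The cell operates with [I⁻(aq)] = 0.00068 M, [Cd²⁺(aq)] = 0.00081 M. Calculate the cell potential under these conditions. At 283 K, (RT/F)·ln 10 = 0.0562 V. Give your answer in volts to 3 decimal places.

+1.205 V

Since E°(I₂/I⁻) > E°(Cd²⁺/Cd), I₂/I⁻ serves as the cathode.
E°cell = E°cat − E°an = +0.54 − (−0.40) = +0.94 V; n = 2.
For the overall reaction I2(s) + Cd(s) → 2 I⁻(aq) + Cd²⁺(aq), Q = [I⁻(aq)]^2·[Cd²⁺(aq)] = 3.75×10^−10, giving log Q = −9.426.
E = E° − (0.0562/n)·log Q = +0.94 − (0.0562/2)(−9.426) = +1.205 V.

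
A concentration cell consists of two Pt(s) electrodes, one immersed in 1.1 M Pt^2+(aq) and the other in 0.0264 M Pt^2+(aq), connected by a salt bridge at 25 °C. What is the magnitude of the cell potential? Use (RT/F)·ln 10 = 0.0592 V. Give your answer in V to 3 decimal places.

For a concentration cell E°cell = 0, since both electrodes use the same couple.
The compartment with the higher Pt^2+(aq) concentration (1.1 M) acts as the cathode; ions are reduced there and produced at the dilute (0.0264 M) anode.
With n = 2, Ecell = −(0.0592/2)·log([dilute]/[conc]) = −(0.0592/2)·log(0.0264/1.1) = +0.048 V.

0.048 V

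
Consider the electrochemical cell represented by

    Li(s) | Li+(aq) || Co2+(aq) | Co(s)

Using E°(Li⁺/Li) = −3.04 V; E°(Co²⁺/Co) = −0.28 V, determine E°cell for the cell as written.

By convention the left-hand electrode in cell notation is the anode (oxidation) and the right-hand electrode is the cathode (reduction).
E°cell = E°(right) − E°(left) = −0.28 − (−3.04) = +2.76 V.

+2.76 V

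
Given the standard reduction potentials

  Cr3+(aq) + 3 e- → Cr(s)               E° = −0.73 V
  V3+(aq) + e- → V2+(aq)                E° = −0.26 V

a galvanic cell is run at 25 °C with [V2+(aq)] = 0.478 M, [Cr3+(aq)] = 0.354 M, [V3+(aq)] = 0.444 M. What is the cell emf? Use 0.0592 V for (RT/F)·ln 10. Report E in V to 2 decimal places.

V³⁺/V²⁺ is reduced (cathode, E° = −0.26 V) and Cr³⁺/Cr is oxidized (anode).
E°cell = −0.26 − (−0.73) = +0.47 V, with n = 3 electrons transferred.
Balancing gives 3 V3+(aq) + Cr(s) → 3 V2+(aq) + Cr3+(aq); hence Q = ([V2+(aq)]^3·[Cr3+(aq)]) / [V3+(aq)]^3 = 0.442 (log Q = −0.355).
By the Nernst equation, E = +0.47 − (0.0592/3)·(−0.355) = +0.48 V.

+0.48 V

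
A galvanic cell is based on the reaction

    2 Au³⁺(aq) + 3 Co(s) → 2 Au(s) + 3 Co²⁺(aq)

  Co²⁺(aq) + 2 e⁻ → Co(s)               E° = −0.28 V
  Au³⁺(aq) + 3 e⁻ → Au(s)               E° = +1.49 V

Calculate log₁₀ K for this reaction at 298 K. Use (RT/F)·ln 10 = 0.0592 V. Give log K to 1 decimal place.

The Au³⁺/Au couple is reduced (cathode); E°cell = +1.49 − (−0.28) = +1.77 V with n = 6.
At equilibrium E = 0, so log K = nE°cell / 0.0592 = (6)(+1.77) / 0.0592 = 179.4.

log K = 179.4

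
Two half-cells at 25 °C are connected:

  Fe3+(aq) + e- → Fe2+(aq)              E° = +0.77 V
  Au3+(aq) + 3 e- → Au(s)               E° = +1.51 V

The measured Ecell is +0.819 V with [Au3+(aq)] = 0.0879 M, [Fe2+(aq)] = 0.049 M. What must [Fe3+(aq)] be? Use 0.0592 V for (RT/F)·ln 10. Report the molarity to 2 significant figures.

0.0010 M

The Au³⁺/Au couple has the larger reduction potential, so it is the cathode: E°cell = +1.51 − (+0.77) = +0.74 V and n = 3.
From the Nernst equation, log Q = n(E° − E)/0.0592 = 3·(+0.74 − (+0.819))/0.0592 = −4.003.
The balanced reaction is Au3+(aq) + 3 Fe2+(aq) → Au(s) + 3 Fe3+(aq), so Q = [Fe3+(aq)]^3 / ([Au3+(aq)]·[Fe2+(aq)]^3).
Solving for the unknown gives log [Fe3+(aq)] = −2.996, so [Fe3+(aq)] ≈ 0.0010 M.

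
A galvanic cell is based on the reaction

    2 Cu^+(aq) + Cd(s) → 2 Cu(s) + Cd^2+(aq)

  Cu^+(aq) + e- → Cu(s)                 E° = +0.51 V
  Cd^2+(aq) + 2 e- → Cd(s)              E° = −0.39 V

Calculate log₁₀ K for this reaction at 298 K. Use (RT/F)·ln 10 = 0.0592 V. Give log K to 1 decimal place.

log K = 30.4

The Cu⁺/Cu couple is reduced (cathode); E°cell = +0.51 − (−0.39) = +0.90 V with n = 2.
At equilibrium E = 0, so log K = nE°cell / 0.0592 = (2)(+0.90) / 0.0592 = 30.4.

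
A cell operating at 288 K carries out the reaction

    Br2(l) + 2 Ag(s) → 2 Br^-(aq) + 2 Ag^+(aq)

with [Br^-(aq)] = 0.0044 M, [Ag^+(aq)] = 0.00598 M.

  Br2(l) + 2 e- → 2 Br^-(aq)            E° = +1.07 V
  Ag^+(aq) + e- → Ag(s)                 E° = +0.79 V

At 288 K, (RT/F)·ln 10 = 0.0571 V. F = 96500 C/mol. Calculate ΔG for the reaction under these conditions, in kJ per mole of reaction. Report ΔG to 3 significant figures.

−105 kJ/mol

The standard cell potential is +1.07 − (+0.79) = +0.28 V, with n = 2 electrons in the balanced equation.
The reaction quotient is [Br^-(aq)]^2·[Ag^+(aq)]^2 = 6.92×10^−10; by Nernst, E = +0.28 − (0.0571/2)(−9.160) = +0.5415 V.
ΔG = −nFE = −(2)(96500)(+0.5415) J/mol = −105 kJ/mol.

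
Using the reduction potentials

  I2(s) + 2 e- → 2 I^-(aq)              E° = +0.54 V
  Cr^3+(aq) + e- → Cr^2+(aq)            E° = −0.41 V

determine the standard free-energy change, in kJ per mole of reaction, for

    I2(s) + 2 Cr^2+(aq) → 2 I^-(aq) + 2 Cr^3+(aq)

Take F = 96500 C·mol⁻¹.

In the reaction as written I2(s) is reduced, so the I₂/I⁻ couple is the cathode and Cr³⁺/Cr²⁺ is the anode.
E°cell = +0.54 − (−0.41) = +0.95 V; balancing electrons gives n = 2.
ΔG° = −nFE°cell = −(2)(96500)(+0.95) J/mol = −183 kJ/mol.

−183 kJ/mol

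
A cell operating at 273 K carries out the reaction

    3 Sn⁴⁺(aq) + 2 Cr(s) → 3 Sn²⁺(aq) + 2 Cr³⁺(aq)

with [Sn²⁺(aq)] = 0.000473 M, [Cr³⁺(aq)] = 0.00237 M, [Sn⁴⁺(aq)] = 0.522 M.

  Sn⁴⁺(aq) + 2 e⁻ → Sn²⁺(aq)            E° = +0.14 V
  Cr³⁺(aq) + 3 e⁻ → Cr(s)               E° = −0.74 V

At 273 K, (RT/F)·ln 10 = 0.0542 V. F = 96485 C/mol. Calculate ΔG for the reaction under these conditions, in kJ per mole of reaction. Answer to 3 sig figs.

With Sn⁴⁺/Sn²⁺ reduced at the cathode, E°cell = +0.14 − (−0.74) = +0.88 V and n = 6.
The reaction quotient is ([Sn²⁺(aq)]^3·[Cr³⁺(aq)]^2) / [Sn⁴⁺(aq)]^3 = 4.18×10^−15; by Nernst, E = +0.88 − (0.0542/6)(−14.379) = +1.0099 V.
ΔG = −nFE = −(6)(96485)(+1.0099) J/mol = −585 kJ/mol.

−585 kJ/mol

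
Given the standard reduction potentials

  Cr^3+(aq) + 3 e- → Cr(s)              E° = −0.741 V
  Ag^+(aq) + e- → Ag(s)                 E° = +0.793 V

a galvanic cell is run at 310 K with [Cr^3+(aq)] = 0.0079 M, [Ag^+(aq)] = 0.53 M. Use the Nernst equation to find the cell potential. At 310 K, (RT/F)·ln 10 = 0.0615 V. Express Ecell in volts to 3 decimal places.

+1.560 V

Since E°(Ag⁺/Ag) > E°(Cr³⁺/Cr), Ag⁺/Ag serves as the cathode.
The standard potential is +0.793 − (−0.741) = +1.534 V and the balanced reaction transfers n = 3 electrons.
Balancing gives 3 Ag^+(aq) + Cr(s) → 3 Ag(s) + Cr^3+(aq); hence Q = [Cr^3+(aq)] / [Ag^+(aq)]^3 = 0.0531 (log Q = −1.275).
E = E° − (0.0615/n)·log Q = +1.534 − (0.0615/3)(−1.275) = +1.560 V.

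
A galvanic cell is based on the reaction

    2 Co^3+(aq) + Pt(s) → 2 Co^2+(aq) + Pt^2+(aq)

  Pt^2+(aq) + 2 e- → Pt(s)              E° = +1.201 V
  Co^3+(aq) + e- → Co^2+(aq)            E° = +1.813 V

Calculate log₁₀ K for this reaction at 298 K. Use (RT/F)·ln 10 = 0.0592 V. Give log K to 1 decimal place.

log K = 20.7

The Co³⁺/Co²⁺ couple is reduced (cathode); E°cell = +1.813 − (+1.201) = +0.612 V with n = 2.
At equilibrium E = 0, so log K = nE°cell / 0.0592 = (2)(+0.612) / 0.0592 = 20.7.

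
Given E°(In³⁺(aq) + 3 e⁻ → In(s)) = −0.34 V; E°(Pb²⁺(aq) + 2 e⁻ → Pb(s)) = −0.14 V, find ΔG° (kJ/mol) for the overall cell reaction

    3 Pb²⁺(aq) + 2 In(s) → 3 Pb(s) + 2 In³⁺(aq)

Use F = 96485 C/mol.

−116 kJ/mol

In the reaction as written Pb²⁺(aq) is reduced, so the Pb²⁺/Pb couple is the cathode and In³⁺/In is the anode.
E°cell = −0.14 − (−0.34) = +0.20 V; balancing electrons gives n = 6.
ΔG° = −nFE°cell = −(6)(96485)(+0.20) J/mol = −116 kJ/mol.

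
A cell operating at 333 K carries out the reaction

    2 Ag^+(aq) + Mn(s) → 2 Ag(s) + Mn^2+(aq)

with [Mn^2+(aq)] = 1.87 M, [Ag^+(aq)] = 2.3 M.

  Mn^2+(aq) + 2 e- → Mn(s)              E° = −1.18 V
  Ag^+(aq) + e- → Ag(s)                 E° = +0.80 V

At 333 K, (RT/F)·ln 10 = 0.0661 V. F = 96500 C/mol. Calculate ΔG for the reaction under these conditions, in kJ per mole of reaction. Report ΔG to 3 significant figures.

−385 kJ/mol

E°cell = +0.80 − (−1.18) = +1.98 V; the balanced reaction transfers n = 2 electrons.
Here Q = [Mn^2+(aq)] / [Ag^+(aq)]^2 = 0.353 (log Q = −0.452), giving E = +1.98 − (0.0661/2)·(−0.452) = +1.9949 V.
Finally ΔG = −nFE = −(2)(96500 C/mol)(+1.9949 V) = −385 kJ/mol.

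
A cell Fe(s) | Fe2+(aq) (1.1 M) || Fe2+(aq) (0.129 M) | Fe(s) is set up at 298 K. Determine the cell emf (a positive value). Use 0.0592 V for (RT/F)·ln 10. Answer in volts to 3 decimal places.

0.028 V

For a concentration cell E°cell = 0, since both electrodes use the same couple.
The compartment with the higher Fe2+(aq) concentration (1.1 M) acts as the cathode; ions are reduced there and produced at the dilute (0.129 M) anode.
With n = 2, Ecell = −(0.0592/2)·log([dilute]/[conc]) = −(0.0592/2)·log(0.129/1.1) = +0.028 V.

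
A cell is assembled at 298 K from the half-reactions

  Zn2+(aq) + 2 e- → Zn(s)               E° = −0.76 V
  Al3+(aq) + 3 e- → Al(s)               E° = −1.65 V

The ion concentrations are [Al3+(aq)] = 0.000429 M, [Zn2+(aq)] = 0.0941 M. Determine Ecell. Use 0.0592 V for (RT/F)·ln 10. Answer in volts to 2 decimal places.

+0.93 V

Zn²⁺/Zn is reduced (cathode, E° = −0.76 V) and Al³⁺/Al is oxidized (anode).
E°cell = E°cat − E°an = −0.76 − (−1.65) = +0.89 V; n = 6.
The balanced reaction is 3 Zn2+(aq) + 2 Al(s) → 3 Zn(s) + 2 Al3+(aq), so Q = [Al3+(aq)]^2 / [Zn2+(aq)]^3 = 0.000221 and log Q = −3.656.
By the Nernst equation, E = +0.89 − (0.0592/6)·(−3.656) = +0.93 V.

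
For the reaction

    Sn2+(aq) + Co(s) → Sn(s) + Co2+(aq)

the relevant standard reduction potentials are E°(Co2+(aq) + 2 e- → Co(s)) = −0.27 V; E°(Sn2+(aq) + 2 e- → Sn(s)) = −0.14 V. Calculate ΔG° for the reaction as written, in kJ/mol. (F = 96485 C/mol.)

−25.1 kJ/mol

In the reaction as written Sn2+(aq) is reduced, so the Sn²⁺/Sn couple is the cathode and Co²⁺/Co is the anode.
E°cell = −0.14 − (−0.27) = +0.13 V; balancing electrons gives n = 2.
ΔG° = −nFE°cell = −(2)(96485)(+0.13) J/mol = −25.1 kJ/mol.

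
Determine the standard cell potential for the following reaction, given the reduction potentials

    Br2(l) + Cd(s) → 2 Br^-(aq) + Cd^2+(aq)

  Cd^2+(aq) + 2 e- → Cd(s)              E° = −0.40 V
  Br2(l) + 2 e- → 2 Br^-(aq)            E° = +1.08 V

In the reaction as written, Br2(l) is reduced (cathode) and Cd^2+(aq) is produced by oxidation at the anode.
E°cell = E°(cathode) − E°(anode) = +1.08 − (−0.40) = +1.48 V.

+1.48 V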